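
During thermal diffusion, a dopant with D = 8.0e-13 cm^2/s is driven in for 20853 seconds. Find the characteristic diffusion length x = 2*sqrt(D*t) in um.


Step 1: Compute D*t = 8.0e-13 * 20853 = 1.66824e-08 cm^2
Step 2: sqrt(D*t) = 1.2916e-04 cm
Step 3: x = 2 * 1.2916e-04 cm = 2.5832e-04 cm
Step 4: Convert to um (1 cm = 1e4 um): x = 2.583 um


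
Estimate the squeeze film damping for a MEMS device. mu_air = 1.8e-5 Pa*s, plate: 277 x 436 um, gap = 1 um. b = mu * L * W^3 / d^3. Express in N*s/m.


Step 1: Convert to SI.
L = 277e-6 m, W = 436e-6 m, d = 1e-6 m
Step 2: W^3 = (436e-6)^3 = 8.29e-11 m^3
Step 3: d^3 = (1e-6)^3 = 1.00e-18 m^3
Step 4: b = 1.8e-5 * 277e-6 * 8.29e-11 / 1.00e-18
b = 4.13e-01 N*s/m


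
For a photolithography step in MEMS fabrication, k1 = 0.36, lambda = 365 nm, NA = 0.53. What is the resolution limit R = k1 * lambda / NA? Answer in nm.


Step 1: Identify values: k1 = 0.36, lambda = 365 nm, NA = 0.53
Step 2: R = k1 * lambda / NA
R = 0.36 * 365 / 0.53
R = 247.9 nm


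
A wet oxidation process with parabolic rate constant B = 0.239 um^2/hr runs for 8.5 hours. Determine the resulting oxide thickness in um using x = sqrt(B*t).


Step 1: Compute B*t = 0.239 * 8.5 = 2.0315
Step 2: x = sqrt(2.0315)
x = 1.425 um


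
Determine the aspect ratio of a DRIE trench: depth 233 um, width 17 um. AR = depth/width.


Step 1: AR = depth / width
Step 2: AR = 233 / 17
AR = 13.7


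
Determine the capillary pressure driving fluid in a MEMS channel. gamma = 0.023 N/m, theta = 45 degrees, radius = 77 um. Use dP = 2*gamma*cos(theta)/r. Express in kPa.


Step 1: cos(45 deg) = 0.7071
Step 2: Convert r to m: r = 77e-6 m
Step 3: dP = 2 * 0.023 * 0.7071 / 77e-6 = 422.4 Pa
Step 4: Convert Pa to kPa (divide by 1000).
dP = 0.42 kPa


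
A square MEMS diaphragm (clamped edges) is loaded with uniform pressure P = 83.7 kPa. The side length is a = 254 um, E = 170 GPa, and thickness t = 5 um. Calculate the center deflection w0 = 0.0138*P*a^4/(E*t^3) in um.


Step 1: Convert pressure to compatible units (E is in GPa, so P in GPa).
P = 83.7 kPa = 83.7e-6 GPa
Step 2: Compute numerator: 0.0138 * P * a^4.
a^4 = 254^4 = 4162314256
numerator = 0.0138 * 83.7e-6 * 4162314256 = 4.80772e+03
Step 3: Compute denominator: E * t^3 = 170 * 5^3 = 21250
Step 4: w0 = numerator / denominator = 4.80772e+03 / 21250 = 0.2262 um


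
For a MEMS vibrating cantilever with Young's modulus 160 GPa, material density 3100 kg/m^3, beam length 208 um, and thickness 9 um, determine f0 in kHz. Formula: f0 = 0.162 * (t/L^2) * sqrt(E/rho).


Step 1: Convert units to SI.
t_SI = 9e-6 m, L_SI = 208e-6 m
Step 2: Calculate sqrt(E/rho).
sqrt(160e9 / 3100) = 7184.21 m/s
Step 3: Compute f0.
f0 = 0.162 * 9e-6 / (208e-6)^2 * 7184.21 = 242108.4 Hz = 242.11 kHz


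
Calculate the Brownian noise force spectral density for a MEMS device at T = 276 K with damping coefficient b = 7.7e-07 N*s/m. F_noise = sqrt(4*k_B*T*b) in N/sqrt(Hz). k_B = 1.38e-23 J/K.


Step 1: Compute 4 * k_B * T * b
= 4 * 1.38e-23 * 276 * 7.7e-07
= 1.1731e-26 N^2/Hz
Step 2: F_noise = sqrt(1.1731e-26)
F_noise = 1.08e-13 N/sqrt(Hz)


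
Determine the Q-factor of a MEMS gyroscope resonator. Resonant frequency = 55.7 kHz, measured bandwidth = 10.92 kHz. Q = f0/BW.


Step 1: Q = f0 / bandwidth
Step 2: Q = 55.7 / 10.92
Q = 5.1


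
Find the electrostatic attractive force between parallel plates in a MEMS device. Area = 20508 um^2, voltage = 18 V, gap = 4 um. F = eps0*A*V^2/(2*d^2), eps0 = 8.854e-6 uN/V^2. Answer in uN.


Step 1: Identify parameters.
eps0 = 8.854e-6 uN/V^2, A = 20508 um^2, V = 18 V, d = 4 um
Step 2: Compute V^2 = 18^2 = 324
Step 3: Compute d^2 = 4^2 = 16
Step 4: F = 0.5 * 8.854e-6 * 20508 * 324 / 16
F = 1.838 uN


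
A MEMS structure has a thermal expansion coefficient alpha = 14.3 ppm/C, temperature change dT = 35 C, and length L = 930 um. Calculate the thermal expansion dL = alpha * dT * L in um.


Step 1: Convert CTE: alpha = 14.3 ppm/C = 14.3e-6 /C
Step 2: dL = 14.3e-6 * 35 * 930
dL = 0.4655 um


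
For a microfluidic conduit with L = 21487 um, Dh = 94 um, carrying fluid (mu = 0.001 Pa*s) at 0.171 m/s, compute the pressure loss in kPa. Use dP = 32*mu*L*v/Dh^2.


Step 1: Convert to SI: L = 21487e-6 m, Dh = 94e-6 m
Step 2: dP = 32 * 0.001 * 21487e-6 * 0.171 / (94e-6)^2
Step 3: dP = 13306.57 Pa
Step 4: Convert to kPa: dP = 13.31 kPa


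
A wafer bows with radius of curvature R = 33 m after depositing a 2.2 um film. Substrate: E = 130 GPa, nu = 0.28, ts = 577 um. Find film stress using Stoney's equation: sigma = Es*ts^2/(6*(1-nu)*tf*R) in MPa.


Step 1: Compute numerator: Es * ts^2 = 130 * 577^2 = 43280770 (GPa*um^2)
Step 2: Compute denominator (R in um): 6*(1-nu)*tf*R = 6*0.72*2.2*33e6 = 313632000.0 (um^2)
Step 3: sigma (GPa) = 43280770 / 313632000.0 = 1.37999e-01 GPa
Step 4: Convert to MPa (x1000): sigma = 138.0 MPa


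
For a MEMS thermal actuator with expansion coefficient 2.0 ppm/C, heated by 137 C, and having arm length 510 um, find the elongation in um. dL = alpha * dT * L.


Step 1: Convert CTE: alpha = 2.0 ppm/C = 2.0e-6 /C
Step 2: dL = 2.0e-6 * 137 * 510
dL = 0.1397 um


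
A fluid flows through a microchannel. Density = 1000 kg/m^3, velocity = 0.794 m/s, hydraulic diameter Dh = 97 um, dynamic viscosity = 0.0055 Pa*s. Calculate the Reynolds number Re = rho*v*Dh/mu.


Step 1: Convert Dh to meters: Dh = 97e-6 m
Step 2: Re = rho * v * Dh / mu
Re = 1000 * 0.794 * 97e-6 / 0.0055
Re = 14.003


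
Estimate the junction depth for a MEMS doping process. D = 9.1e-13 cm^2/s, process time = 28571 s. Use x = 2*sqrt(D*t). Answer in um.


Step 1: Compute D*t = 9.1e-13 * 28571 = 2.599961e-08 cm^2
Step 2: sqrt(D*t) = 1.61244e-04 cm
Step 3: x = 2 * 1.61244e-04 cm = 3.22488e-04 cm
Step 4: Convert to um (1 cm = 1e4 um): x = 3.225 um


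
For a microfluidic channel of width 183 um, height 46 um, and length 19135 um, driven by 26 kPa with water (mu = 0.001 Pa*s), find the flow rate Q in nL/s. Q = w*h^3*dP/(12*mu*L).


Step 1: Convert all dimensions to SI (meters).
w = 183e-6 m, h = 46e-6 m, L = 19135e-6 m, dP = 26e3 Pa
Step 2: Q = w * h^3 * dP / (12 * mu * L)
Q = 183e-6 * (46e-6)^3 * 26e3 / (12 * 0.001 * 19135e-6) = 2.0169179e-09 m^3/s
Step 3: Convert Q from m^3/s to nL/s (1 m^3 = 1e12 nL, so multiply by 1e12).
Q = 2016.918 nL/s


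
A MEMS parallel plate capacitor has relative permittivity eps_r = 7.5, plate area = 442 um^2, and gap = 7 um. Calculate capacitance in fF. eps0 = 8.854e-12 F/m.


Step 1: Convert area to m^2: A = 442e-12 m^2
Step 2: Convert gap to m: d = 7e-6 m
Step 3: C = eps0 * eps_r * A / d
C = 8.854e-12 * 7.5 * 442e-12 / 7e-6
Step 4: Convert to fF (multiply by 1e15).
C = 4.19 fF


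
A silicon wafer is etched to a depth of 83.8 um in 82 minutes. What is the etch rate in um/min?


Step 1: Etch rate = depth / time
Step 2: rate = 83.8 / 82
rate = 1.022 um/min


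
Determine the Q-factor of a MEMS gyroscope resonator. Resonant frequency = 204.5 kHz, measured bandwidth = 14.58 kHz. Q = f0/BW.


Step 1: Q = f0 / bandwidth
Step 2: Q = 204.5 / 14.58
Q = 14.0


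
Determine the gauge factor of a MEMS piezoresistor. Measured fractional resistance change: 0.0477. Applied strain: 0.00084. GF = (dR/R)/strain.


Step 1: Identify values.
dR/R = 0.0477, strain = 0.00084
Step 2: GF = (dR/R) / strain = 0.0477 / 0.00084
GF = 56.8


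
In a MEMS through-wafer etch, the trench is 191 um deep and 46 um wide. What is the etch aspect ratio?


Step 1: AR = depth / width
Step 2: AR = 191 / 46
AR = 4.2


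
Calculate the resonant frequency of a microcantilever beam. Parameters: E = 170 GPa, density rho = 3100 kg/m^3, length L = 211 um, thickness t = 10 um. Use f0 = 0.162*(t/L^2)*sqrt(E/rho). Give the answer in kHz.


Step 1: Convert units to SI.
t_SI = 10e-6 m, L_SI = 211e-6 m
Step 2: Calculate sqrt(E/rho).
sqrt(170e9 / 3100) = 7405.32 m/s
Step 3: Compute f0.
f0 = 0.162 * 10e-6 / (211e-6)^2 * 7405.32 = 269459.8 Hz = 269.46 kHz


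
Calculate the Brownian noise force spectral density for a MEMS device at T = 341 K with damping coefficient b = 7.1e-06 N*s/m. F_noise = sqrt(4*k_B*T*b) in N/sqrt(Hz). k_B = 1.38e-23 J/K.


Step 1: Compute 4 * k_B * T * b
= 4 * 1.38e-23 * 341 * 7.1e-06
= 1.3364e-25 N^2/Hz
Step 2: F_noise = sqrt(1.3364e-25)
F_noise = 3.66e-13 N/sqrt(Hz)


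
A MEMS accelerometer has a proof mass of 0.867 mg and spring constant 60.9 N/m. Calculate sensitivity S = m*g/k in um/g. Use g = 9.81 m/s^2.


Step 1: Convert mass: m = 0.867 mg = 8.67e-07 kg
Step 2: S = m * g / k = 8.67e-07 * 9.81 / 60.9
Step 3: S = 1.40e-07 m/g
Step 4: Convert to um/g: S = 0.14 um/g


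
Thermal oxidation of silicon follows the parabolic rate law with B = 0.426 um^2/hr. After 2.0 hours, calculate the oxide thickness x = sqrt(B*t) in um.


Step 1: Compute B*t = 0.426 * 2.0 = 0.852
Step 2: x = sqrt(0.852)
x = 0.923 um


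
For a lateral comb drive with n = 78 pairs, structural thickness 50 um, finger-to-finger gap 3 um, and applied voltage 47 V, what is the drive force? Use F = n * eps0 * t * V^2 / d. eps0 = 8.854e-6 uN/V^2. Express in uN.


Step 1: Parameters: n=78, eps0=8.854e-6 uN/V^2, t=50 um, V=47 V, d=3 um
Step 2: V^2 = 2209
Step 3: F = 78 * 8.854e-6 * 50 * 2209 / 3
F = 25.426 uN


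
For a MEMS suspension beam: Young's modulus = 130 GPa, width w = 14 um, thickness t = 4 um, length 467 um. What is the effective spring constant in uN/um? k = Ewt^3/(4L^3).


Step 1: Convert E to consistent units (1 GPa = 1000 uN/um^2).
E = 130 GPa = 130000 uN/um^2
Step 2: Compute t^3 = 4^3 = 64
Step 3: Compute L^3 = 467^3 = 101847563
Step 4: k = 130000 * 14 * 64 / (4 * 101847563)
k = 0.2859 uN/um


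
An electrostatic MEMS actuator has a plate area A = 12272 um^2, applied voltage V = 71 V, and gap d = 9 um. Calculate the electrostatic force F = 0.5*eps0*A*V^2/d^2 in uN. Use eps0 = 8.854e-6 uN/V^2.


Step 1: Identify parameters.
eps0 = 8.854e-6 uN/V^2, A = 12272 um^2, V = 71 V, d = 9 um
Step 2: Compute V^2 = 71^2 = 5041
Step 3: Compute d^2 = 9^2 = 81
Step 4: F = 0.5 * 8.854e-6 * 12272 * 5041 / 81
F = 3.381 uN


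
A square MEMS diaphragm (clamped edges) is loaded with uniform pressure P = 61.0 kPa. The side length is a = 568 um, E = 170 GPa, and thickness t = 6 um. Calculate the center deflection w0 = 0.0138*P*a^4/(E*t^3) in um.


Step 1: Convert pressure to compatible units (E is in GPa, so P in GPa).
P = 61.0 kPa = 61.0e-6 GPa
Step 2: Compute numerator: 0.0138 * P * a^4.
a^4 = 568^4 = 104086245376
numerator = 0.0138 * 61.0e-6 * 104086245376 = 8.76198e+04
Step 3: Compute denominator: E * t^3 = 170 * 6^3 = 36720
Step 4: w0 = numerator / denominator = 8.76198e+04 / 36720 = 2.3862 um


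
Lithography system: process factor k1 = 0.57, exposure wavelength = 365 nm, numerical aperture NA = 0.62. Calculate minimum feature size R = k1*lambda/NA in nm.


Step 1: Identify values: k1 = 0.57, lambda = 365 nm, NA = 0.62
Step 2: R = k1 * lambda / NA
R = 0.57 * 365 / 0.62
R = 335.6 nm


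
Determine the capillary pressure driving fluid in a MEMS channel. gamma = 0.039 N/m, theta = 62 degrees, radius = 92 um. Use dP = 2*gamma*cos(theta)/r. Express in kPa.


Step 1: cos(62 deg) = 0.4695
Step 2: Convert r to m: r = 92e-6 m
Step 3: dP = 2 * 0.039 * 0.4695 / 92e-6 = 398.1 Pa
Step 4: Convert Pa to kPa (divide by 1000).
dP = 0.4 kPa


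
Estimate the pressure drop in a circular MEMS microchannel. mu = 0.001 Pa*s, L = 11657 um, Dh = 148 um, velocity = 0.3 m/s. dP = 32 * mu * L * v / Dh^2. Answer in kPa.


Step 1: Convert to SI: L = 11657e-6 m, Dh = 148e-6 m
Step 2: dP = 32 * 0.001 * 11657e-6 * 0.3 / (148e-6)^2
Step 3: dP = 5108.98 Pa
Step 4: Convert to kPa: dP = 5.11 kPa


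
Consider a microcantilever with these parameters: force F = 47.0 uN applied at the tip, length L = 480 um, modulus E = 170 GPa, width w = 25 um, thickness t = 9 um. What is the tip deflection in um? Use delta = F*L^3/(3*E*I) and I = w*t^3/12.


Step 1: Calculate the second moment of area.
I = w * t^3 / 12 = 25 * 9^3 / 12 = 1518.75 um^4
Step 2: Convert E to consistent units (1 GPa = 1000 uN/um^2).
E = 170 GPa = 170000 uN/um^2
Step 3: Calculate tip deflection.
delta = F * L^3 / (3 * E * I)
delta = 47.0 * 480^3 / (3 * 170000 * 1518.75)
delta = 6.7107 um


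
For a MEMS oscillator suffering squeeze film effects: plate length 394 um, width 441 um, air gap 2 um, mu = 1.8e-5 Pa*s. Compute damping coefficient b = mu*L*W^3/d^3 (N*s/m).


Step 1: Convert to SI.
L = 394e-6 m, W = 441e-6 m, d = 2e-6 m
Step 2: W^3 = (441e-6)^3 = 8.58e-11 m^3
Step 3: d^3 = (2e-6)^3 = 8.00e-18 m^3
Step 4: b = 1.8e-5 * 394e-6 * 8.58e-11 / 8.00e-18
b = 7.60e-02 N*s/m


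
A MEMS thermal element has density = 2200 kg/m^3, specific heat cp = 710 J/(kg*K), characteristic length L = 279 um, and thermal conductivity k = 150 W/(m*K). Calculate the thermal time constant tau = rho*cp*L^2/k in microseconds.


Step 1: Convert L to m: L = 279e-6 m
Step 2: L^2 = (279e-6)^2 = 7.7841e-08 m^2
Step 3: tau = 2200 * 710 * 7.7841e-08 / 150 = 8.1058428e-04 s
Step 4: Convert to microseconds (multiply by 1e6).
tau = 810.584 us


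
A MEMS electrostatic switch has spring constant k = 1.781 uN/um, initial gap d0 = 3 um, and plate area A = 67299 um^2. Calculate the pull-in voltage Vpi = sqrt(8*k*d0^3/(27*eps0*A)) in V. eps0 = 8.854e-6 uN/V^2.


Step 1: Compute numerator: 8 * k * d0^3 = 8 * 1.781 * 3^3 = 384.696
Step 2: Compute denominator: 27 * eps0 * A = 27 * 8.854e-6 * 67299 = 16.088364
Step 3: Vpi = sqrt(384.696 / 16.088364)
Vpi = 4.89 V


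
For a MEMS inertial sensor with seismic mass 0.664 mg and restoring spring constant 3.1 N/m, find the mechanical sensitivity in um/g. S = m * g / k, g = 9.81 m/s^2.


Step 1: Convert mass: m = 0.664 mg = 6.64e-07 kg
Step 2: S = m * g / k = 6.64e-07 * 9.81 / 3.1
Step 3: S = 2.10e-06 m/g
Step 4: Convert to um/g: S = 2.101 um/g


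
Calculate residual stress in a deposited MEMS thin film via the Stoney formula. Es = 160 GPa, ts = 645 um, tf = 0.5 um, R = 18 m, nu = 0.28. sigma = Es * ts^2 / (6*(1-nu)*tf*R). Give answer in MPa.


Step 1: Compute numerator: Es * ts^2 = 160 * 645^2 = 66564000 (GPa*um^2)
Step 2: Compute denominator (R in um): 6*(1-nu)*tf*R = 6*0.72*0.5*18e6 = 38880000.0 (um^2)
Step 3: sigma (GPa) = 66564000 / 38880000.0 = 1.712037e+00 GPa
Step 4: Convert to MPa (x1000): sigma = 1712.0 MPa


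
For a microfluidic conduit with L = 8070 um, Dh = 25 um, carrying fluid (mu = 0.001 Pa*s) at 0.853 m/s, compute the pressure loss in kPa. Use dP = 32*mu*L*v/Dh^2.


Step 1: Convert to SI: L = 8070e-6 m, Dh = 25e-6 m
Step 2: dP = 32 * 0.001 * 8070e-6 * 0.853 / (25e-6)^2
Step 3: dP = 352445.95 Pa
Step 4: Convert to kPa: dP = 352.45 kPa


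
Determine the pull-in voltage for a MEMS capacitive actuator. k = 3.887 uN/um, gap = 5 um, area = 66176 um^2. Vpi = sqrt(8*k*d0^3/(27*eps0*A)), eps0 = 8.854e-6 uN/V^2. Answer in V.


Step 1: Compute numerator: 8 * k * d0^3 = 8 * 3.887 * 5^3 = 3887.0
Step 2: Compute denominator: 27 * eps0 * A = 27 * 8.854e-6 * 66176 = 15.819902
Step 3: Vpi = sqrt(3887.0 / 15.819902)
Vpi = 15.67 V


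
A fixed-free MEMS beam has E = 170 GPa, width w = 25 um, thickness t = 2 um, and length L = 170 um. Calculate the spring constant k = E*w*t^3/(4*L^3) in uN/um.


Step 1: Convert E to consistent units (1 GPa = 1000 uN/um^2).
E = 170 GPa = 170000 uN/um^2
Step 2: Compute t^3 = 2^3 = 8
Step 3: Compute L^3 = 170^3 = 4913000
Step 4: k = 170000 * 25 * 8 / (4 * 4913000)
k = 1.7301 uN/um


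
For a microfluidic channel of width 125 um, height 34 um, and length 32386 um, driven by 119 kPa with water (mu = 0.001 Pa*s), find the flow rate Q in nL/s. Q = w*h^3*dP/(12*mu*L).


Step 1: Convert all dimensions to SI (meters).
w = 125e-6 m, h = 34e-6 m, L = 32386e-6 m, dP = 119e3 Pa
Step 2: Q = w * h^3 * dP / (12 * mu * L)
Q = 125e-6 * (34e-6)^3 * 119e3 / (12 * 0.001 * 32386e-6) = 1.50437174e-09 m^3/s
Step 3: Convert Q from m^3/s to nL/s (1 m^3 = 1e12 nL, so multiply by 1e12).
Q = 1504.372 nL/s


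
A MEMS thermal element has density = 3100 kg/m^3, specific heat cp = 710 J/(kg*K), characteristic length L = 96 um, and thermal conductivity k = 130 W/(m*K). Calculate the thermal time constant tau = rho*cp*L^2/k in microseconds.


Step 1: Convert L to m: L = 96e-6 m
Step 2: L^2 = (96e-6)^2 = 9.216e-09 m^2
Step 3: tau = 3100 * 710 * 9.216e-09 / 130 = 1.5603397e-04 s
Step 4: Convert to microseconds (multiply by 1e6).
tau = 156.034 us


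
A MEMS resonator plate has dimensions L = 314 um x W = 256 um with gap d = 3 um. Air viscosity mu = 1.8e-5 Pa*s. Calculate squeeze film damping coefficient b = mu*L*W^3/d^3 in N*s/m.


Step 1: Convert to SI.
L = 314e-6 m, W = 256e-6 m, d = 3e-6 m
Step 2: W^3 = (256e-6)^3 = 1.68e-11 m^3
Step 3: d^3 = (3e-6)^3 = 2.70e-17 m^3
Step 4: b = 1.8e-5 * 314e-6 * 1.68e-11 / 2.70e-17
b = 3.51e-03 N*s/m


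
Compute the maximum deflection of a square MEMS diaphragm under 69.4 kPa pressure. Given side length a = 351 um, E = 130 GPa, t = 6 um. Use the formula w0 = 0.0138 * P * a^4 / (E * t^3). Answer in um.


Step 1: Convert pressure to compatible units (E is in GPa, so P in GPa).
P = 69.4 kPa = 69.4e-6 GPa
Step 2: Compute numerator: 0.0138 * P * a^4.
a^4 = 351^4 = 15178486401
numerator = 0.0138 * 69.4e-6 * 15178486401 = 1.45367e+04
Step 3: Compute denominator: E * t^3 = 130 * 6^3 = 28080
Step 4: w0 = numerator / denominator = 1.45367e+04 / 28080 = 0.5177 um


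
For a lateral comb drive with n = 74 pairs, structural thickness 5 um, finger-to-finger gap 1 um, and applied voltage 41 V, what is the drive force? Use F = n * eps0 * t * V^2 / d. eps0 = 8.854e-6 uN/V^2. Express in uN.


Step 1: Parameters: n=74, eps0=8.854e-6 uN/V^2, t=5 um, V=41 V, d=1 um
Step 2: V^2 = 1681
Step 3: F = 74 * 8.854e-6 * 5 * 1681 / 1
F = 5.507 uN


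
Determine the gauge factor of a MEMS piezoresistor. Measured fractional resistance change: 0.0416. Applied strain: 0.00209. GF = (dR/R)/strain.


Step 1: Identify values.
dR/R = 0.0416, strain = 0.00209
Step 2: GF = (dR/R) / strain = 0.0416 / 0.00209
GF = 19.9


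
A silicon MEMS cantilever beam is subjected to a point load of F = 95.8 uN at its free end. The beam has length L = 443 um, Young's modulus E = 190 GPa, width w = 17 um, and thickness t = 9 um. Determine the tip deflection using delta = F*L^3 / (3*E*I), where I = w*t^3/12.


Step 1: Calculate the second moment of area.
I = w * t^3 / 12 = 17 * 9^3 / 12 = 1032.75 um^4
Step 2: Convert E to consistent units (1 GPa = 1000 uN/um^2).
E = 190 GPa = 190000 uN/um^2
Step 3: Calculate tip deflection.
delta = F * L^3 / (3 * E * I)
delta = 95.8 * 443^3 / (3 * 190000 * 1032.75)
delta = 14.1484 um


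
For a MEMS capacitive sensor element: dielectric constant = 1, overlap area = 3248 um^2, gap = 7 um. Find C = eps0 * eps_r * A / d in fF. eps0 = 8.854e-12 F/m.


Step 1: Convert area to m^2: A = 3248e-12 m^2
Step 2: Convert gap to m: d = 7e-6 m
Step 3: C = eps0 * eps_r * A / d
C = 8.854e-12 * 1 * 3248e-12 / 7e-6
Step 4: Convert to fF (multiply by 1e15).
C = 4.11 fF


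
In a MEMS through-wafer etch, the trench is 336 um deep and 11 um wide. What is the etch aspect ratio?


Step 1: AR = depth / width
Step 2: AR = 336 / 11
AR = 30.5


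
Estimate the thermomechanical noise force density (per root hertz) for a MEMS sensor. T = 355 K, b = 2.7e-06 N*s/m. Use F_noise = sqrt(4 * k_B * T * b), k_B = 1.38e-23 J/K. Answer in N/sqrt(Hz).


Step 1: Compute 4 * k_B * T * b
= 4 * 1.38e-23 * 355 * 2.7e-06
= 5.2909e-26 N^2/Hz
Step 2: F_noise = sqrt(5.2909e-26)
F_noise = 2.30e-13 N/sqrt(Hz)


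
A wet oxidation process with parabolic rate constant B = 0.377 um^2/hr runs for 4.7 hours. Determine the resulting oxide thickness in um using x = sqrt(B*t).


Step 1: Compute B*t = 0.377 * 4.7 = 1.7719
Step 2: x = sqrt(1.7719)
x = 1.331 um


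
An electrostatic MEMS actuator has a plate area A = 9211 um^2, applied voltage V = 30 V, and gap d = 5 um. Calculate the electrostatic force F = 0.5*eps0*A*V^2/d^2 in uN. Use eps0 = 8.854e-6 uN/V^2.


Step 1: Identify parameters.
eps0 = 8.854e-6 uN/V^2, A = 9211 um^2, V = 30 V, d = 5 um
Step 2: Compute V^2 = 30^2 = 900
Step 3: Compute d^2 = 5^2 = 25
Step 4: F = 0.5 * 8.854e-6 * 9211 * 900 / 25
F = 1.468 uN


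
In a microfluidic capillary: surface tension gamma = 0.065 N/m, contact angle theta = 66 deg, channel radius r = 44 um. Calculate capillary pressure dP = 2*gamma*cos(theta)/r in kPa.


Step 1: cos(66 deg) = 0.4067
Step 2: Convert r to m: r = 44e-6 m
Step 3: dP = 2 * 0.065 * 0.4067 / 44e-6 = 1201.6 Pa
Step 4: Convert Pa to kPa (divide by 1000).
dP = 1.2 kPa


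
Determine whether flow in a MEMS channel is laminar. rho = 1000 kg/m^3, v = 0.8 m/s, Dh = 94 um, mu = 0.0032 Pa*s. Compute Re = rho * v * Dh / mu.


Step 1: Convert Dh to meters: Dh = 94e-6 m
Step 2: Re = rho * v * Dh / mu
Re = 1000 * 0.8 * 94e-6 / 0.0032
Re = 23.5
Since Re = 23.5 is below ~2300, the flow is laminar.


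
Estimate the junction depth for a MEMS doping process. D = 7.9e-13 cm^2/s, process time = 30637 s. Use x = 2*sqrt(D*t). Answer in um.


Step 1: Compute D*t = 7.9e-13 * 30637 = 2.420323e-08 cm^2
Step 2: sqrt(D*t) = 1.55574e-04 cm
Step 3: x = 2 * 1.55574e-04 cm = 3.11148e-04 cm
Step 4: Convert to um (1 cm = 1e4 um): x = 3.111 um


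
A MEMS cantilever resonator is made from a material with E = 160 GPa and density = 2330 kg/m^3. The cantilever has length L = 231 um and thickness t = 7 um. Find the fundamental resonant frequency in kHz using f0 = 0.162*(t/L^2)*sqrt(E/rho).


Step 1: Convert units to SI.
t_SI = 7e-6 m, L_SI = 231e-6 m
Step 2: Calculate sqrt(E/rho).
sqrt(160e9 / 2330) = 8286.71 m/s
Step 3: Compute f0.
f0 = 0.162 * 7e-6 / (231e-6)^2 * 8286.71 = 176104.8 Hz = 176.1 kHz


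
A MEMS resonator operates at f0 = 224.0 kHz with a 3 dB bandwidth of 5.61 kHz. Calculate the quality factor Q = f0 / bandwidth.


Step 1: Q = f0 / bandwidth
Step 2: Q = 224.0 / 5.61
Q = 39.9


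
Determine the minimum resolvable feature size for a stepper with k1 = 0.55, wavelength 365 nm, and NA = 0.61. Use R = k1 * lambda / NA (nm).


Step 1: Identify values: k1 = 0.55, lambda = 365 nm, NA = 0.61
Step 2: R = k1 * lambda / NA
R = 0.55 * 365 / 0.61
R = 329.1 nm


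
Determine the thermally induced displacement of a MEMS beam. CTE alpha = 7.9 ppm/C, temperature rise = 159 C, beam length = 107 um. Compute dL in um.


Step 1: Convert CTE: alpha = 7.9 ppm/C = 7.9e-6 /C
Step 2: dL = 7.9e-6 * 159 * 107
dL = 0.1344 um


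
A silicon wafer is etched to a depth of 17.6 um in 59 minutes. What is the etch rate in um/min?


Step 1: Etch rate = depth / time
Step 2: rate = 17.6 / 59
rate = 0.298 um/min


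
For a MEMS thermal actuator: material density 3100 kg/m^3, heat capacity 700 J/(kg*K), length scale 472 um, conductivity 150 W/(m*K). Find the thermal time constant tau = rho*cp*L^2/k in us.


Step 1: Convert L to m: L = 472e-6 m
Step 2: L^2 = (472e-6)^2 = 2.22784e-07 m^2
Step 3: tau = 3100 * 700 * 2.22784e-07 / 150 = 3.22294187e-03 s
Step 4: Convert to microseconds (multiply by 1e6).
tau = 3222.942 us


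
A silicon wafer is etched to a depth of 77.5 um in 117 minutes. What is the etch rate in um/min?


Step 1: Etch rate = depth / time
Step 2: rate = 77.5 / 117
rate = 0.662 um/min


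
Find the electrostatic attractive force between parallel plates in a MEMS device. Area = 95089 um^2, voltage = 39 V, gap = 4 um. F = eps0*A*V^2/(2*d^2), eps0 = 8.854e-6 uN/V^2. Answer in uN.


Step 1: Identify parameters.
eps0 = 8.854e-6 uN/V^2, A = 95089 um^2, V = 39 V, d = 4 um
Step 2: Compute V^2 = 39^2 = 1521
Step 3: Compute d^2 = 4^2 = 16
Step 4: F = 0.5 * 8.854e-6 * 95089 * 1521 / 16
F = 40.017 uN


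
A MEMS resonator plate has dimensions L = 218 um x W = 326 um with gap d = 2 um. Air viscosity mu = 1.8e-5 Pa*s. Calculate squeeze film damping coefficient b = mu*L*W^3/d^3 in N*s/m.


Step 1: Convert to SI.
L = 218e-6 m, W = 326e-6 m, d = 2e-6 m
Step 2: W^3 = (326e-6)^3 = 3.46e-11 m^3
Step 3: d^3 = (2e-6)^3 = 8.00e-18 m^3
Step 4: b = 1.8e-5 * 218e-6 * 3.46e-11 / 8.00e-18
b = 1.70e-02 N*s/m


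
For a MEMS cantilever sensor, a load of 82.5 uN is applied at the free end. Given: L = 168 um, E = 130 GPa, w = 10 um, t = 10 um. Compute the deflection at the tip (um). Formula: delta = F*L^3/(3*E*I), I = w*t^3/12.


Step 1: Calculate the second moment of area.
I = w * t^3 / 12 = 10 * 10^3 / 12 = 833.3333 um^4
Step 2: Convert E to consistent units (1 GPa = 1000 uN/um^2).
E = 130 GPa = 130000 uN/um^2
Step 3: Calculate tip deflection.
delta = F * L^3 / (3 * E * I)
delta = 82.5 * 168^3 / (3 * 130000 * 833.3333)
delta = 1.2036 um


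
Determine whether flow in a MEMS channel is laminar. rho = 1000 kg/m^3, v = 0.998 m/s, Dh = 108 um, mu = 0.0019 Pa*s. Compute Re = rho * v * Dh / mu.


Step 1: Convert Dh to meters: Dh = 108e-6 m
Step 2: Re = rho * v * Dh / mu
Re = 1000 * 0.998 * 108e-6 / 0.0019
Re = 56.728
Since Re = 56.728 is below ~2300, the flow is laminar.


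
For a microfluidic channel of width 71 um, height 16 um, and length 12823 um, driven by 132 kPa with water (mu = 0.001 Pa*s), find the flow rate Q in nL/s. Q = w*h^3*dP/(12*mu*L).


Step 1: Convert all dimensions to SI (meters).
w = 71e-6 m, h = 16e-6 m, L = 12823e-6 m, dP = 132e3 Pa
Step 2: Q = w * h^3 * dP / (12 * mu * L)
Q = 71e-6 * (16e-6)^3 * 132e3 / (12 * 0.001 * 12823e-6) = 2.4947173e-10 m^3/s
Step 3: Convert Q from m^3/s to nL/s (1 m^3 = 1e12 nL, so multiply by 1e12).
Q = 249.472 nL/s


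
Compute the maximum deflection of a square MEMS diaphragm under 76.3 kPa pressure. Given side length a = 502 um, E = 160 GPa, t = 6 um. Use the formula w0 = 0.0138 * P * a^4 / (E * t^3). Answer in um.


Step 1: Convert pressure to compatible units (E is in GPa, so P in GPa).
P = 76.3 kPa = 76.3e-6 GPa
Step 2: Compute numerator: 0.0138 * P * a^4.
a^4 = 502^4 = 63506016016
numerator = 0.0138 * 76.3e-6 * 63506016016 = 6.686802e+04
Step 3: Compute denominator: E * t^3 = 160 * 6^3 = 34560
Step 4: w0 = numerator / denominator = 6.686802e+04 / 34560 = 1.9348 um


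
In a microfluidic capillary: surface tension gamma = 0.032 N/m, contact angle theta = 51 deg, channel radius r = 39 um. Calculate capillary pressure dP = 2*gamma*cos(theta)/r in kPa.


Step 1: cos(51 deg) = 0.6293
Step 2: Convert r to m: r = 39e-6 m
Step 3: dP = 2 * 0.032 * 0.6293 / 39e-6 = 1032.7 Pa
Step 4: Convert Pa to kPa (divide by 1000).
dP = 1.03 kPa


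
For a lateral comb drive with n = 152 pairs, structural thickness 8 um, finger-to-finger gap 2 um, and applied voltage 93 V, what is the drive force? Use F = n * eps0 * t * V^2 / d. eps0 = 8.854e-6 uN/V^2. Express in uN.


Step 1: Parameters: n=152, eps0=8.854e-6 uN/V^2, t=8 um, V=93 V, d=2 um
Step 2: V^2 = 8649
Step 3: F = 152 * 8.854e-6 * 8 * 8649 / 2
F = 46.56 uN


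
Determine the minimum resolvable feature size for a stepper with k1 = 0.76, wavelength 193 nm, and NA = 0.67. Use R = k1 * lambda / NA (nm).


Step 1: Identify values: k1 = 0.76, lambda = 193 nm, NA = 0.67
Step 2: R = k1 * lambda / NA
R = 0.76 * 193 / 0.67
R = 218.9 nm


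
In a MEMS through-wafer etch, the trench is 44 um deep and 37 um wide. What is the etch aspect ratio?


Step 1: AR = depth / width
Step 2: AR = 44 / 37
AR = 1.2


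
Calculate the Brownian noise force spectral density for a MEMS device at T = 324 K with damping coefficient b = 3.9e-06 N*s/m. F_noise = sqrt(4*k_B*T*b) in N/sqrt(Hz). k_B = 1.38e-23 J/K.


Step 1: Compute 4 * k_B * T * b
= 4 * 1.38e-23 * 324 * 3.9e-06
= 6.9751e-26 N^2/Hz
Step 2: F_noise = sqrt(6.9751e-26)
F_noise = 2.64e-13 N/sqrt(Hz)


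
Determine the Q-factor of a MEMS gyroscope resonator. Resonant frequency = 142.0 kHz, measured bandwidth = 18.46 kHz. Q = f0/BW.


Step 1: Q = f0 / bandwidth
Step 2: Q = 142.0 / 18.46
Q = 7.7


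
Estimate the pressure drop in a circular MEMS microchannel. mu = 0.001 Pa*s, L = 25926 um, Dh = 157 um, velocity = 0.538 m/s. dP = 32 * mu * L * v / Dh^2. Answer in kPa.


Step 1: Convert to SI: L = 25926e-6 m, Dh = 157e-6 m
Step 2: dP = 32 * 0.001 * 25926e-6 * 0.538 / (157e-6)^2
Step 3: dP = 18107.92 Pa
Step 4: Convert to kPa: dP = 18.11 kPa


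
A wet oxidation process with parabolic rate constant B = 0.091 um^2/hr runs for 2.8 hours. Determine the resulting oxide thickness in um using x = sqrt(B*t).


Step 1: Compute B*t = 0.091 * 2.8 = 0.2548
Step 2: x = sqrt(0.2548)
x = 0.505 um


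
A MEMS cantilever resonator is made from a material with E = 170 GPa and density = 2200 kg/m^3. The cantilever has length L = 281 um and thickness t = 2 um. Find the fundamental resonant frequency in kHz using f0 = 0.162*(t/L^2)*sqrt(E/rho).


Step 1: Convert units to SI.
t_SI = 2e-6 m, L_SI = 281e-6 m
Step 2: Calculate sqrt(E/rho).
sqrt(170e9 / 2200) = 8790.49 m/s
Step 3: Compute f0.
f0 = 0.162 * 2e-6 / (281e-6)^2 * 8790.49 = 36069.9 Hz = 36.07 kHz


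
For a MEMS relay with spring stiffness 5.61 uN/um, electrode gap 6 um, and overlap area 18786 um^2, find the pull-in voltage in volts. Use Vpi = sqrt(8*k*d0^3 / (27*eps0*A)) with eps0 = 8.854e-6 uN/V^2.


Step 1: Compute numerator: 8 * k * d0^3 = 8 * 5.61 * 6^3 = 9694.08
Step 2: Compute denominator: 27 * eps0 * A = 27 * 8.854e-6 * 18786 = 4.490944
Step 3: Vpi = sqrt(9694.08 / 4.490944)
Vpi = 46.46 V


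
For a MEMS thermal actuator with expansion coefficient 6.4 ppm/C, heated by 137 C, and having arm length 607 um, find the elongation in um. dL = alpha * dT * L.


Step 1: Convert CTE: alpha = 6.4 ppm/C = 6.4e-6 /C
Step 2: dL = 6.4e-6 * 137 * 607
dL = 0.5322 um


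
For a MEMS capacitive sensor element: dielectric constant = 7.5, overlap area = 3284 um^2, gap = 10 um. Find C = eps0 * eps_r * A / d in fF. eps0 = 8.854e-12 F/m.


Step 1: Convert area to m^2: A = 3284e-12 m^2
Step 2: Convert gap to m: d = 10e-6 m
Step 3: C = eps0 * eps_r * A / d
C = 8.854e-12 * 7.5 * 3284e-12 / 10e-6
Step 4: Convert to fF (multiply by 1e15).
C = 21.81 fF


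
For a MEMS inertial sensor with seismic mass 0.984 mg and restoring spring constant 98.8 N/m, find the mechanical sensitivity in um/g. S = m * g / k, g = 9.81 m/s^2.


Step 1: Convert mass: m = 0.984 mg = 9.84e-07 kg
Step 2: S = m * g / k = 9.84e-07 * 9.81 / 98.8
Step 3: S = 9.77e-08 m/g
Step 4: Convert to um/g: S = 0.098 um/g


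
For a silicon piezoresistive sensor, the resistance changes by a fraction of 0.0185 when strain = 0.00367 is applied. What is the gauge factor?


Step 1: Identify values.
dR/R = 0.0185, strain = 0.00367
Step 2: GF = (dR/R) / strain = 0.0185 / 0.00367
GF = 5.0


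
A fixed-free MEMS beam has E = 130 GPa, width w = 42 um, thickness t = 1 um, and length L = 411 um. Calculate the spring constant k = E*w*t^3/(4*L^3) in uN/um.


Step 1: Convert E to consistent units (1 GPa = 1000 uN/um^2).
E = 130 GPa = 130000 uN/um^2
Step 2: Compute t^3 = 1^3 = 1
Step 3: Compute L^3 = 411^3 = 69426531
Step 4: k = 130000 * 42 * 1 / (4 * 69426531)
k = 0.0197 uN/um


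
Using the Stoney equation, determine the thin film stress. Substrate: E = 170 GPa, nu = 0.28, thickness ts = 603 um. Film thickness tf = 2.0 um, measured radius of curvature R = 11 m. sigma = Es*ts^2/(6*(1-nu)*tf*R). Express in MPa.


Step 1: Compute numerator: Es * ts^2 = 170 * 603^2 = 61813530 (GPa*um^2)
Step 2: Compute denominator (R in um): 6*(1-nu)*tf*R = 6*0.72*2.0*11e6 = 95040000.0 (um^2)
Step 3: sigma (GPa) = 61813530 / 95040000.0 = 6.50395e-01 GPa
Step 4: Convert to MPa (x1000): sigma = 650.4 MPa


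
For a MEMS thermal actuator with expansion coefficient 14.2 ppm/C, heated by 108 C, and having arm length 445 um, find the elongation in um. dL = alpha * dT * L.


Step 1: Convert CTE: alpha = 14.2 ppm/C = 14.2e-6 /C
Step 2: dL = 14.2e-6 * 108 * 445
dL = 0.6825 um


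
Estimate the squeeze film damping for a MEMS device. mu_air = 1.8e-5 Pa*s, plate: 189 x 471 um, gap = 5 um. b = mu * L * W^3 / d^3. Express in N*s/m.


Step 1: Convert to SI.
L = 189e-6 m, W = 471e-6 m, d = 5e-6 m
Step 2: W^3 = (471e-6)^3 = 1.04e-10 m^3
Step 3: d^3 = (5e-6)^3 = 1.25e-16 m^3
Step 4: b = 1.8e-5 * 189e-6 * 1.04e-10 / 1.25e-16
b = 2.84e-03 N*s/m


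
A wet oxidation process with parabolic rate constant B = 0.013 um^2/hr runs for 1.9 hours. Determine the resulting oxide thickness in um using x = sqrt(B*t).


Step 1: Compute B*t = 0.013 * 1.9 = 0.0247
Step 2: x = sqrt(0.0247)
x = 0.157 um


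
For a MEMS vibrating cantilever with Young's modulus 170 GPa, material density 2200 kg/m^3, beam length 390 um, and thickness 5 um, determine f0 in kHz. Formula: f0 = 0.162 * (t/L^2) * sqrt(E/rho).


Step 1: Convert units to SI.
t_SI = 5e-6 m, L_SI = 390e-6 m
Step 2: Calculate sqrt(E/rho).
sqrt(170e9 / 2200) = 8790.49 m/s
Step 3: Compute f0.
f0 = 0.162 * 5e-6 / (390e-6)^2 * 8790.49 = 46813.3 Hz = 46.81 kHz


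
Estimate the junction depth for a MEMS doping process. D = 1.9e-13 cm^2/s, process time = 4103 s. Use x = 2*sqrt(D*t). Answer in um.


Step 1: Compute D*t = 1.9e-13 * 4103 = 7.7957e-10 cm^2
Step 2: sqrt(D*t) = 2.7921e-05 cm
Step 3: x = 2 * 2.7921e-05 cm = 5.5842e-05 cm
Step 4: Convert to um (1 cm = 1e4 um): x = 0.558 um


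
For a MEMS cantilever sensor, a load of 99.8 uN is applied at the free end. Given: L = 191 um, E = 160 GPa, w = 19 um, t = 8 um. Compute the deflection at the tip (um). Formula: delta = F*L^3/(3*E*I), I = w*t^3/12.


Step 1: Calculate the second moment of area.
I = w * t^3 / 12 = 19 * 8^3 / 12 = 810.6667 um^4
Step 2: Convert E to consistent units (1 GPa = 1000 uN/um^2).
E = 160 GPa = 160000 uN/um^2
Step 3: Calculate tip deflection.
delta = F * L^3 / (3 * E * I)
delta = 99.8 * 191^3 / (3 * 160000 * 810.6667)
delta = 1.7871 um


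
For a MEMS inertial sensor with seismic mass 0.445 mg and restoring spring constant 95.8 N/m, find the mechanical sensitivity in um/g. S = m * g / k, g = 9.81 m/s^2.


Step 1: Convert mass: m = 0.445 mg = 4.45e-07 kg
Step 2: S = m * g / k = 4.45e-07 * 9.81 / 95.8
Step 3: S = 4.56e-08 m/g
Step 4: Convert to um/g: S = 0.046 um/g


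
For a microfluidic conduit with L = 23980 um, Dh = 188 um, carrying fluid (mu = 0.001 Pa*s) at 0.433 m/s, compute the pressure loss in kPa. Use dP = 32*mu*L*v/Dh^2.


Step 1: Convert to SI: L = 23980e-6 m, Dh = 188e-6 m
Step 2: dP = 32 * 0.001 * 23980e-6 * 0.433 / (188e-6)^2
Step 3: dP = 9400.94 Pa
Step 4: Convert to kPa: dP = 9.4 kPa


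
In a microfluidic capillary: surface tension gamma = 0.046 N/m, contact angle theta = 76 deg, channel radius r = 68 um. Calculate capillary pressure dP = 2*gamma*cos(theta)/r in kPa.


Step 1: cos(76 deg) = 0.2419
Step 2: Convert r to m: r = 68e-6 m
Step 3: dP = 2 * 0.046 * 0.2419 / 68e-6 = 327.3 Pa
Step 4: Convert Pa to kPa (divide by 1000).
dP = 0.33 kPa


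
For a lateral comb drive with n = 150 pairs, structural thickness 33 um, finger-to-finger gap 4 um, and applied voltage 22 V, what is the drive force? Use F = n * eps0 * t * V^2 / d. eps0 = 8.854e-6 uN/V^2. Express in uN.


Step 1: Parameters: n=150, eps0=8.854e-6 uN/V^2, t=33 um, V=22 V, d=4 um
Step 2: V^2 = 484
Step 3: F = 150 * 8.854e-6 * 33 * 484 / 4
F = 5.303 uN


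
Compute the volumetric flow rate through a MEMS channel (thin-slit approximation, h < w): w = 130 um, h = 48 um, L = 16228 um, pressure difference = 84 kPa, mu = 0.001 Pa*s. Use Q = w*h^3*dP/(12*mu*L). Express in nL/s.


Step 1: Convert all dimensions to SI (meters).
w = 130e-6 m, h = 48e-6 m, L = 16228e-6 m, dP = 84e3 Pa
Step 2: Q = w * h^3 * dP / (12 * mu * L)
Q = 130e-6 * (48e-6)^3 * 84e3 / (12 * 0.001 * 16228e-6) = 6.20154794e-09 m^3/s
Step 3: Convert Q from m^3/s to nL/s (1 m^3 = 1e12 nL, so multiply by 1e12).
Q = 6201.548 nL/s


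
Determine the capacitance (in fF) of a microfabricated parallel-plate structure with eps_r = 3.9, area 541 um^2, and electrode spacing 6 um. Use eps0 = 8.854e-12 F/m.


Step 1: Convert area to m^2: A = 541e-12 m^2
Step 2: Convert gap to m: d = 6e-6 m
Step 3: C = eps0 * eps_r * A / d
C = 8.854e-12 * 3.9 * 541e-12 / 6e-6
Step 4: Convert to fF (multiply by 1e15).
C = 3.11 fF


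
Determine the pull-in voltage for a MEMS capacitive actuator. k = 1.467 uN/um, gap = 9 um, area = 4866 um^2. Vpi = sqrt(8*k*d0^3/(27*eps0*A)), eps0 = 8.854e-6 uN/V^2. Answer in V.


Step 1: Compute numerator: 8 * k * d0^3 = 8 * 1.467 * 9^3 = 8555.544
Step 2: Compute denominator: 27 * eps0 * A = 27 * 8.854e-6 * 4866 = 1.163256
Step 3: Vpi = sqrt(8555.544 / 1.163256)
Vpi = 85.76 V


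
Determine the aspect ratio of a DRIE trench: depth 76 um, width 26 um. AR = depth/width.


Step 1: AR = depth / width
Step 2: AR = 76 / 26
AR = 2.9


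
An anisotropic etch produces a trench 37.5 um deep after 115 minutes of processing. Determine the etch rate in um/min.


Step 1: Etch rate = depth / time
Step 2: rate = 37.5 / 115
rate = 0.326 um/min


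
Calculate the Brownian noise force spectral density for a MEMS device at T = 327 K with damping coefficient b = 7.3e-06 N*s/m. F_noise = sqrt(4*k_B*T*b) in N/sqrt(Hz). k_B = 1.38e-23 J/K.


Step 1: Compute 4 * k_B * T * b
= 4 * 1.38e-23 * 327 * 7.3e-06
= 1.3177e-25 N^2/Hz
Step 2: F_noise = sqrt(1.3177e-25)
F_noise = 3.63e-13 N/sqrt(Hz)


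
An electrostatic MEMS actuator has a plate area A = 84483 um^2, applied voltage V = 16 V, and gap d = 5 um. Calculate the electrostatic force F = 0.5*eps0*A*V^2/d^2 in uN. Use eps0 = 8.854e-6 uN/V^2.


Step 1: Identify parameters.
eps0 = 8.854e-6 uN/V^2, A = 84483 um^2, V = 16 V, d = 5 um
Step 2: Compute V^2 = 16^2 = 256
Step 3: Compute d^2 = 5^2 = 25
Step 4: F = 0.5 * 8.854e-6 * 84483 * 256 / 25
F = 3.83 uN


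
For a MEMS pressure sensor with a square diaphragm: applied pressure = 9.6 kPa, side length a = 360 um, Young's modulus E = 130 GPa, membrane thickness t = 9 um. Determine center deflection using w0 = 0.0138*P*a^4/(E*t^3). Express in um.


Step 1: Convert pressure to compatible units (E is in GPa, so P in GPa).
P = 9.6 kPa = 9.6e-6 GPa
Step 2: Compute numerator: 0.0138 * P * a^4.
a^4 = 360^4 = 16796160000
numerator = 0.0138 * 9.6e-6 * 16796160000 = 2.2252e+03
Step 3: Compute denominator: E * t^3 = 130 * 9^3 = 94770
Step 4: w0 = numerator / denominator = 2.2252e+03 / 94770 = 0.0235 um


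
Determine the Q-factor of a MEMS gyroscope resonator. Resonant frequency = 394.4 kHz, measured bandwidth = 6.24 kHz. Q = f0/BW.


Step 1: Q = f0 / bandwidth
Step 2: Q = 394.4 / 6.24
Q = 63.2


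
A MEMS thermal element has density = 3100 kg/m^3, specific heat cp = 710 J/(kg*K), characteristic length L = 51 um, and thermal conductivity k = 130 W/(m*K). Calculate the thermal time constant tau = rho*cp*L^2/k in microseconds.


Step 1: Convert L to m: L = 51e-6 m
Step 2: L^2 = (51e-6)^2 = 2.601e-09 m^2
Step 3: tau = 3100 * 710 * 2.601e-09 / 130 = 4.403693e-05 s
Step 4: Convert to microseconds (multiply by 1e6).
tau = 44.037 us


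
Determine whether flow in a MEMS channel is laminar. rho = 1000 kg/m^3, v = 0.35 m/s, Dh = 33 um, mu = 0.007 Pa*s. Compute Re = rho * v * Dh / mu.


Step 1: Convert Dh to meters: Dh = 33e-6 m
Step 2: Re = rho * v * Dh / mu
Re = 1000 * 0.35 * 33e-6 / 0.007
Re = 1.65
Since Re = 1.65 is below ~2300, the flow is laminar.


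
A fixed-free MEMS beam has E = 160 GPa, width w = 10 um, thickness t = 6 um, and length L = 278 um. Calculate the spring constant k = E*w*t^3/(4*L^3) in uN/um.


Step 1: Convert E to consistent units (1 GPa = 1000 uN/um^2).
E = 160 GPa = 160000 uN/um^2
Step 2: Compute t^3 = 6^3 = 216
Step 3: Compute L^3 = 278^3 = 21484952
Step 4: k = 160000 * 10 * 216 / (4 * 21484952)
k = 4.0214 uN/um


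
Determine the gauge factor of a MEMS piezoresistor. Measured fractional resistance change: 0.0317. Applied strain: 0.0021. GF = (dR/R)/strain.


Step 1: Identify values.
dR/R = 0.0317, strain = 0.0021
Step 2: GF = (dR/R) / strain = 0.0317 / 0.0021
GF = 15.1


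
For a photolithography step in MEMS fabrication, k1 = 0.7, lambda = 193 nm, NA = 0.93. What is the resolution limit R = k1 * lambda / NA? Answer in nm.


Step 1: Identify values: k1 = 0.7, lambda = 193 nm, NA = 0.93
Step 2: R = k1 * lambda / NA
R = 0.7 * 193 / 0.93
R = 145.3 nm
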